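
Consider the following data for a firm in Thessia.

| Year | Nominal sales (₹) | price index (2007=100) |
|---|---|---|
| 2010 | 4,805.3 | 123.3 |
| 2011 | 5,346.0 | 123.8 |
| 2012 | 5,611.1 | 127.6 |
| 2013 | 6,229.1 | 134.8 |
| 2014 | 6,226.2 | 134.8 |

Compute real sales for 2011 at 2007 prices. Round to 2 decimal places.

₹4,318.26

Real sales 2011 = 5346.0 / 1.238 = 4318.26.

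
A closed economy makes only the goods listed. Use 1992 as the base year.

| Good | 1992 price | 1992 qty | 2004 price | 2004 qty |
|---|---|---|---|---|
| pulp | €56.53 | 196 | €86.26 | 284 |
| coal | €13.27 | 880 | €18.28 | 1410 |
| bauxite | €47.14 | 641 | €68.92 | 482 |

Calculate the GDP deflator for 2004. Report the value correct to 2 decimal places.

Nominal GDP 2004 = 86.26·284 + 18.28·1410 + 68.92·482 = 83492.08.
Real GDP 2004 (at 1992 prices) = 56.53·284 + 13.27·1410 + 47.14·482 = 57486.70.
Deflator = Nominal/Real × 100 = 83492.08/57486.70 × 100 = 145.237.

145.24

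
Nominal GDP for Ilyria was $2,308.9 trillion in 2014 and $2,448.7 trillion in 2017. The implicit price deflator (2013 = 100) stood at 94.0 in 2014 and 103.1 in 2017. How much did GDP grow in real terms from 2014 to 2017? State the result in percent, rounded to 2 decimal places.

-3.31%

Deflate each year: 2014 → 2308.9/0.940 = 2456.28; 2017 → 2448.7/1.031 = 2375.07.
So real GDP changed by 2375.07/2456.28 − 1 = -0.0331, i.e. -3.31%.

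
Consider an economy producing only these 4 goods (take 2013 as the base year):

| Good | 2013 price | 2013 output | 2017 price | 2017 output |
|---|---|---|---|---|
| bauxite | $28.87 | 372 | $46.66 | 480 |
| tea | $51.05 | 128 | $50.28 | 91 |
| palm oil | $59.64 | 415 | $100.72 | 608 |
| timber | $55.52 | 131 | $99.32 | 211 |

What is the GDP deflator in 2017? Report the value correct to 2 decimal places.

Nominal GDP 2017 = 46.66·480 + 50.28·91 + 100.72·608 + 99.32·211 = 109166.56.
Real GDP 2017 (at 2013 prices) = 28.87·480 + 51.05·91 + 59.64·608 + 55.52·211 = 66478.99.
Deflator = Nominal/Real × 100 = 109166.56/66478.99 × 100 = 164.212.

164.21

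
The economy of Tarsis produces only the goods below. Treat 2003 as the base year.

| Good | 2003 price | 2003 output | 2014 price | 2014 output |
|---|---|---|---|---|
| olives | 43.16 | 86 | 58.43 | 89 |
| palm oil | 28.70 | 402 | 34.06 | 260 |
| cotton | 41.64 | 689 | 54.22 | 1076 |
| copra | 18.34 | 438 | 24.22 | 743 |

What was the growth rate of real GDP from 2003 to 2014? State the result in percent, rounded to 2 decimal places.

Real GDP 2003 = Nominal GDP 2003 = 43.16·86 + 28.70·402 + 41.64·689 + 18.34·438 = 51972.04.
Real GDP 2014 (at 2003 prices) = 43.16·89 + 28.70·260 + 41.64·1076 + 18.34·743 = 69734.50.
Real growth = 69734.50/51972.04 − 1 = 0.3418.

34.18%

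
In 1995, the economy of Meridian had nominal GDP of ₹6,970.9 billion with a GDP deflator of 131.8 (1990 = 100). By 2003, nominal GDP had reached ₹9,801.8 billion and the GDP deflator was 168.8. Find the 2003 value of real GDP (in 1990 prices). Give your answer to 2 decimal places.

Real GDP = Nominal / (GDP deflator/100) = 9801.8 / 1.688 = 5806.75.

₹5,806.75 billion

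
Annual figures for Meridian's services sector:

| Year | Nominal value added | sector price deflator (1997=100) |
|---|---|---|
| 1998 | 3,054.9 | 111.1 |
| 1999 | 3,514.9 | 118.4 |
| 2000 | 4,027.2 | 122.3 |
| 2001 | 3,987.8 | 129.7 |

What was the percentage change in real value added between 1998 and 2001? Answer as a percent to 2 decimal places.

11.82%

Real value added 1998 = 3054.9/1.111 = 2749.68.
Real value added 2001 = 3987.8/1.297 = 3074.63.
Change = 3074.63/2749.68 − 1 = 0.1182.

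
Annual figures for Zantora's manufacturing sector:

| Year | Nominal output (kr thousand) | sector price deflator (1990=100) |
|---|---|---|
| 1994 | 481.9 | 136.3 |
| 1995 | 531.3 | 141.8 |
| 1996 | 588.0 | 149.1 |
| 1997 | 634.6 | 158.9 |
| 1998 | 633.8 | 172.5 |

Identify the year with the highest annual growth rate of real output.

1995

1995: real = 531.3/1.418 = 374.68; growth vs 1994 (353.56) = 5.97%.
1996: real = 588.0/1.491 = 394.37; growth vs 1995 (374.68) = 5.26%.
1997: real = 634.6/1.589 = 399.37; growth vs 1996 (394.37) = 1.27%.
1998: real = 633.8/1.725 = 367.42; growth vs 1997 (399.37) = -8.00%.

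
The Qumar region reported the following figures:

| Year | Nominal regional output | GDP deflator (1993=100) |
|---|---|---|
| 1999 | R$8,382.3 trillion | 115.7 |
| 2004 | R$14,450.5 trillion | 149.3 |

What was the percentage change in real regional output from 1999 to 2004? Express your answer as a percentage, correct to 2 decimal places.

Real regional output 1999 = 8382.3 / 1.157 = 7244.86.
Real regional output 2004 = 14450.5 / 1.493 = 9678.83.
Real growth = 9678.83 / 7244.86 − 1 = 0.3360.

33.60%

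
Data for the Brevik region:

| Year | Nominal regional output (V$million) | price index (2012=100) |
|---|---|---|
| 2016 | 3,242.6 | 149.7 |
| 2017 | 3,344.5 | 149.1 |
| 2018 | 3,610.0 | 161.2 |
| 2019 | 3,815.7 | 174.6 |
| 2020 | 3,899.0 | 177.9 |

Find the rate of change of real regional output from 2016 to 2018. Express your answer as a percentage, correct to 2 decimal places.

Real regional output 2016 = 3242.6/1.497 = 2166.07.
Real regional output 2018 = 3610.0/1.612 = 2239.45.
Change = 2239.45/2166.07 − 1 = 0.0339.

3.39%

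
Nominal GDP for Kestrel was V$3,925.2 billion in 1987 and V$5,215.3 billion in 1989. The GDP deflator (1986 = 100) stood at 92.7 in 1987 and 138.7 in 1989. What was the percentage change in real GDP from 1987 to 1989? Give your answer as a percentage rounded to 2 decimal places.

-11.20%

Deflate each year: 1987 → 3925.2/0.927 = 4234.30; 1989 → 5215.3/1.387 = 3760.13.
So real GDP changed by 3760.13/4234.30 − 1 = -0.1120, i.e. -11.20%.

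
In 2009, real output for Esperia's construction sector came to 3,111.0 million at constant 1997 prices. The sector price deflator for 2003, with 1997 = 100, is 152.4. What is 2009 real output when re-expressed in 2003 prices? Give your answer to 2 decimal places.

Real output in 2003 prices = Real output in 1997 prices × (P_2003/P_1997) = 3111.0 × 1.524 = 4741.16.

4,741.16 million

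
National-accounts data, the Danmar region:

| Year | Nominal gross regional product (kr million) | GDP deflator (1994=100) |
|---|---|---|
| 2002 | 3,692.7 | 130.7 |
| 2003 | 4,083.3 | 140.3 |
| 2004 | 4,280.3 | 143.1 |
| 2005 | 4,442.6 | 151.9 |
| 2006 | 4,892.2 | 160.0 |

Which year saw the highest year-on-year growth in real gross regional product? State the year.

2006

2003: real = 4083.3/1.403 = 2910.41; growth vs 2002 (2825.33) = 3.01%.
2004: real = 4280.3/1.431 = 2991.13; growth vs 2003 (2910.41) = 2.77%.
2005: real = 4442.6/1.519 = 2924.69; growth vs 2004 (2991.13) = -2.22%.
2006: real = 4892.2/1.600 = 3057.63; growth vs 2005 (2924.69) = 4.55%.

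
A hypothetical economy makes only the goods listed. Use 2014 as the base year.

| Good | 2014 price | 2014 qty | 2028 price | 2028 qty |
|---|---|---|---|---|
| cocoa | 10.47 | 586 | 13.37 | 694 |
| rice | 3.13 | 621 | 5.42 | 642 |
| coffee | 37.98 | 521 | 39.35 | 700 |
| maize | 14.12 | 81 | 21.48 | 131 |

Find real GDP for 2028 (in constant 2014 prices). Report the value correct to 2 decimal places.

Real GDP 2028 = Σ (p_2014 × q_2028) = 10.47·694 + 3.13·642 + 37.98·700 + 14.12·131 = 37711.36.

37711.36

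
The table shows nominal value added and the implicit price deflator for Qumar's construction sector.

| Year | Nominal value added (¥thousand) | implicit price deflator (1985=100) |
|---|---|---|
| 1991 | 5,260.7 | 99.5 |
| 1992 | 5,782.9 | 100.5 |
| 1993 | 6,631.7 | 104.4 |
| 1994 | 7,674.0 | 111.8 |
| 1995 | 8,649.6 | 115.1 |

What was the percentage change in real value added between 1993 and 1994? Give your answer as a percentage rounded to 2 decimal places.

8.06%

Real value added 1993 = 6631.7/1.044 = 6352.20.
Real value added 1994 = 7674.0/1.118 = 6864.04.
Change = 6864.04/6352.20 − 1 = 0.0806.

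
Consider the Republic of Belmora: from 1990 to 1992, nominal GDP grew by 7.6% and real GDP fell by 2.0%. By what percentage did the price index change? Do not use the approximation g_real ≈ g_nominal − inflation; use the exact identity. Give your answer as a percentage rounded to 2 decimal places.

9.80%

(1 + g_nom) = (1 + g_real)(1 + π), so π = 1.0760 / 0.9800 − 1 = 0.09796.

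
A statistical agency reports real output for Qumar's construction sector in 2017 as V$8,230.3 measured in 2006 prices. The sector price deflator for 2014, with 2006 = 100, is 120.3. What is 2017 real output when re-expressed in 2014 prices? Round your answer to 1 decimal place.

V$9,901.1

Real output in 2014 prices = Real output in 2006 prices × (P_2014/P_2006) = 8230.3 × 1.203 = 9901.05.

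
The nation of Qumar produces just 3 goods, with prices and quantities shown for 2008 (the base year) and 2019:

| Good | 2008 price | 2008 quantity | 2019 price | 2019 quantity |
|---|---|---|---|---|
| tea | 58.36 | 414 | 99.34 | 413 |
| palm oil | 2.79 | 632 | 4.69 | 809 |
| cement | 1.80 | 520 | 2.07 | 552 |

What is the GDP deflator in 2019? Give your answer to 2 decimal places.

Nominal GDP 2019 = 99.34·413 + 4.69·809 + 2.07·552 = 45964.27.
Real GDP 2019 (at 2008 prices) = 58.36·413 + 2.79·809 + 1.80·552 = 27353.39.
Deflator = Nominal/Real × 100 = 45964.27/27353.39 × 100 = 168.039.

168.04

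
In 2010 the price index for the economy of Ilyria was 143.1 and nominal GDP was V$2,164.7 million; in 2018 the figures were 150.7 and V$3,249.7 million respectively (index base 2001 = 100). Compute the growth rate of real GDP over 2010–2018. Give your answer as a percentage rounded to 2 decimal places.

42.55%

Deflate each year: 2010 → 2164.7/1.431 = 1512.72; 2018 → 3249.7/1.507 = 2156.40.
So real GDP changed by 2156.40/1512.72 − 1 = 0.4255, i.e. 42.55%.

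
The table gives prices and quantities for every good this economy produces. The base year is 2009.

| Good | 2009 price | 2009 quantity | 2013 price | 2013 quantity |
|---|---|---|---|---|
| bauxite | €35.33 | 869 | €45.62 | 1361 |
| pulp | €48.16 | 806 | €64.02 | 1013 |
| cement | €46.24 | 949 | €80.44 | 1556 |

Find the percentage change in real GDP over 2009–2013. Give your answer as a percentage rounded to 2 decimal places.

Real GDP 2009 = Nominal GDP 2009 = 35.33·869 + 48.16·806 + 46.24·949 = 113400.49.
Real GDP 2013 (at 2009 prices) = 35.33·1361 + 48.16·1013 + 46.24·1556 = 168819.65.
Real growth = 168819.65/113400.49 − 1 = 0.4887.

48.87%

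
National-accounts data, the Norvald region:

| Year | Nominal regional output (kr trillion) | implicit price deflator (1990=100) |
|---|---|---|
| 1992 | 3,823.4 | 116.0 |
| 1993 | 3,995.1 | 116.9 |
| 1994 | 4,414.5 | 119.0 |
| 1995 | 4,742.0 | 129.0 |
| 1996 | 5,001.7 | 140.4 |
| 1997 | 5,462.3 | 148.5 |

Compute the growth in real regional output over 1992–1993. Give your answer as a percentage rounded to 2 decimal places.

3.69%

Real regional output 1992 = 3823.4/1.160 = 3296.03.
Real regional output 1993 = 3995.1/1.169 = 3417.54.
Change = 3417.54/3296.03 − 1 = 0.0369.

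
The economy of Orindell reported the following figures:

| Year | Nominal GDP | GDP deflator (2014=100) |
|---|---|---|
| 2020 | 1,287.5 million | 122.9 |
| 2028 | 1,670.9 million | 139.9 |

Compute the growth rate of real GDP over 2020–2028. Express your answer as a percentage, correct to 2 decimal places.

14.01%

Real GDP 2020 = 1287.5 / 1.229 = 1047.60.
Real GDP 2028 = 1670.9 / 1.399 = 1194.35.
Real growth = 1194.35 / 1047.60 − 1 = 0.1401.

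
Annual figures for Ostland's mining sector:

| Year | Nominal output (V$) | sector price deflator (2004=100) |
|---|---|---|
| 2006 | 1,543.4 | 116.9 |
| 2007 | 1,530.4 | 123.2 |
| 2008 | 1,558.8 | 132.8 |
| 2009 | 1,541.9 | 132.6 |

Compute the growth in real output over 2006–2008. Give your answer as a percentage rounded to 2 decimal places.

Real output 2006 = 1543.4/1.169 = 1320.27.
Real output 2008 = 1558.8/1.328 = 1173.80.
Change = 1173.80/1320.27 − 1 = -0.1109.

-11.09%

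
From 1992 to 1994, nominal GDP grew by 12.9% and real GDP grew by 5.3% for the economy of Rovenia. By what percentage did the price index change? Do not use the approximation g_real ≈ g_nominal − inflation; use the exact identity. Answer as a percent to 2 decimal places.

(1 + g_nom) = (1 + g_real)(1 + π), so π = 1.1290 / 1.0530 − 1 = 0.07217.

7.22%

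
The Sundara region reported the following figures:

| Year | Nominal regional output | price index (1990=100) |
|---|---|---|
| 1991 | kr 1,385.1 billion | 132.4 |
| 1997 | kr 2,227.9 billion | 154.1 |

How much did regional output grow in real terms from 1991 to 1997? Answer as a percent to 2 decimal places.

Deflate each year: 1991 → 1385.1/1.324 = 1046.15; 1997 → 2227.9/1.541 = 1445.75.
So real regional output changed by 1445.75/1046.15 − 1 = 0.3820, i.e. 38.20%.

38.20%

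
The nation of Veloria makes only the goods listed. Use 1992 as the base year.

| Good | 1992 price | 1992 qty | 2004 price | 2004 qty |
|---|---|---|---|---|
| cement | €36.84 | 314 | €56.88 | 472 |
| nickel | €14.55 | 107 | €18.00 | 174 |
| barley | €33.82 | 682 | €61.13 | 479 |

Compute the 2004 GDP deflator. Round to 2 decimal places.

Nominal GDP 2004 = 56.88·472 + 18.00·174 + 61.13·479 = 59260.63.
Real GDP 2004 (at 1992 prices) = 36.84·472 + 14.55·174 + 33.82·479 = 36119.96.
Deflator = Nominal/Real × 100 = 59260.63/36119.96 × 100 = 164.066.

164.07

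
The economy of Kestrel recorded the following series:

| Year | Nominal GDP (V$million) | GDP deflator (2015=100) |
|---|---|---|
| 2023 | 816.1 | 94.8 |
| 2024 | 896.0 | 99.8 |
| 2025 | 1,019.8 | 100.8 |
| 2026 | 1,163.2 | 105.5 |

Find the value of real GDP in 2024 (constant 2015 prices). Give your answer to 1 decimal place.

V$897.8 million

Real GDP 2024 = 896.0 / 0.998 = 897.80.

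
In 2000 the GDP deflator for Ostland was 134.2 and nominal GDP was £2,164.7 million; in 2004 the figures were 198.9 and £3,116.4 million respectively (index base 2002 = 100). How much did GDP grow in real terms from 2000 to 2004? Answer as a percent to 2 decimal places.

-2.87%

Deflate each year: 2000 → 2164.7/1.342 = 1613.04; 2004 → 3116.4/1.989 = 1566.82.
So real GDP changed by 1566.82/1613.04 − 1 = -0.0287, i.e. -2.87%.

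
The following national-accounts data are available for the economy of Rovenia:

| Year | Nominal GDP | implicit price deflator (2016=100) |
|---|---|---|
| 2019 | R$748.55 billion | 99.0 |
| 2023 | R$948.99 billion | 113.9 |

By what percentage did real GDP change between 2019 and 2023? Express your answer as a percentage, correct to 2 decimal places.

10.19%

Deflate each year: 2019 → 748.55/0.990 = 756.11; 2023 → 948.99/1.139 = 833.18.
So real GDP changed by 833.18/756.11 − 1 = 0.1019, i.e. 10.19%.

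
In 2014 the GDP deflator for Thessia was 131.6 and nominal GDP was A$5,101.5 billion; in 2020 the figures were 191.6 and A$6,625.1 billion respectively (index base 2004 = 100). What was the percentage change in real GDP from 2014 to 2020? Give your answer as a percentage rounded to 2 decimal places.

Real GDP 2014 = 5101.5 / 1.316 = 3876.52.
Real GDP 2020 = 6625.1 / 1.916 = 3457.78.
Real growth = 3457.78 / 3876.52 − 1 = -0.1080.

-10.80%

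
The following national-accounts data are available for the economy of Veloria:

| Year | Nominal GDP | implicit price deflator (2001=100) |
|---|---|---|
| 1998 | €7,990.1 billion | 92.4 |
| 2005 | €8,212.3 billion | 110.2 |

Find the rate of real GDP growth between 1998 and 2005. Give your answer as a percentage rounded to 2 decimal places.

-13.82%

Deflate each year: 1998 → 7990.1/0.924 = 8647.29; 2005 → 8212.3/1.102 = 7452.18.
So real GDP changed by 7452.18/8647.29 − 1 = -0.1382, i.e. -13.82%.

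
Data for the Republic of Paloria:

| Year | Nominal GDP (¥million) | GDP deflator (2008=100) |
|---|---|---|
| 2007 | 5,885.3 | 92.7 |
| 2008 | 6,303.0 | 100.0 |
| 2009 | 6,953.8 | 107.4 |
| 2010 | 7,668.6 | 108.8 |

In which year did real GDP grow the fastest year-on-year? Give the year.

2008: real = 6303.0/1.000 = 6303.00; growth vs 2007 (6348.76) = -0.72%.
2009: real = 6953.8/1.074 = 6474.67; growth vs 2008 (6303.00) = 2.72%.
2010: real = 7668.6/1.088 = 7048.35; growth vs 2009 (6474.67) = 8.86%.

2010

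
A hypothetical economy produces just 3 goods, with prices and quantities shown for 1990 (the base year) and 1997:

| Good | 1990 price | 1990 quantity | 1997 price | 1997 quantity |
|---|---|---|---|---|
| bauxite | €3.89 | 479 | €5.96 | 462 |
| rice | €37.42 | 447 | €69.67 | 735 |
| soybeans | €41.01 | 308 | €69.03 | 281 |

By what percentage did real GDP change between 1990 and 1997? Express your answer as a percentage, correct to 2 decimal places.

30.76%

Real GDP 1990 = Nominal GDP 1990 = 3.89·479 + 37.42·447 + 41.01·308 = 31221.13.
Real GDP 1997 (at 1990 prices) = 3.89·462 + 37.42·735 + 41.01·281 = 40824.69.
Real growth = 40824.69/31221.13 − 1 = 0.3076.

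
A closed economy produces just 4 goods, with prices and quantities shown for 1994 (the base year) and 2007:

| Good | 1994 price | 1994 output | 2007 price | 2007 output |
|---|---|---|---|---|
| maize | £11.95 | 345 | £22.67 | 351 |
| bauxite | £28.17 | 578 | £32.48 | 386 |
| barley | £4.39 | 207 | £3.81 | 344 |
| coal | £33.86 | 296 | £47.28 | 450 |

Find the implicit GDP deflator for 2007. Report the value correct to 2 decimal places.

Nominal GDP 2007 = 22.67·351 + 32.48·386 + 3.81·344 + 47.28·450 = 43081.09.
Real GDP 2007 (at 1994 prices) = 11.95·351 + 28.17·386 + 4.39·344 + 33.86·450 = 31815.23.
Deflator = Nominal/Real × 100 = 43081.09/31815.23 × 100 = 135.410.

135.41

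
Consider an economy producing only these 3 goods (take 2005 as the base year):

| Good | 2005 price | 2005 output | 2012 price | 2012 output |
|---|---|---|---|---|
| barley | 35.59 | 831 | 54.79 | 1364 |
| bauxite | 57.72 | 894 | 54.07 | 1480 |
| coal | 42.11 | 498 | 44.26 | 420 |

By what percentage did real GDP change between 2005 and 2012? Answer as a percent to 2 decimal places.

Real GDP 2005 = Nominal GDP 2005 = 35.59·831 + 57.72·894 + 42.11·498 = 102147.75.
Real GDP 2012 (at 2005 prices) = 35.59·1364 + 57.72·1480 + 42.11·420 = 151656.56.
Real growth = 151656.56/102147.75 − 1 = 0.4847.

48.47%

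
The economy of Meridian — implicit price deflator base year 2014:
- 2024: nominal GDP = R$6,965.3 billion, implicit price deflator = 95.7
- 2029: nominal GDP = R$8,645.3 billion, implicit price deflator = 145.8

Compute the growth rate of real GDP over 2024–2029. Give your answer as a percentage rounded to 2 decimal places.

-18.53%

Real GDP 2024 = 6965.3 / 0.957 = 7278.27.
Real GDP 2029 = 8645.3 / 1.458 = 5929.56.
Real growth = 5929.56 / 7278.27 − 1 = -0.1853.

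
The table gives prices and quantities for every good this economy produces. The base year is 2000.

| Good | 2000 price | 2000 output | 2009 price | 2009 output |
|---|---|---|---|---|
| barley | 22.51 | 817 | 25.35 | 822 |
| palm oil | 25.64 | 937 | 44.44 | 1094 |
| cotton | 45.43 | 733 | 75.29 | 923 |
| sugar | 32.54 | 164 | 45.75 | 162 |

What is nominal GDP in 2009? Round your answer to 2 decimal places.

Nominal GDP 2009 = Σ (p_2009 × q_2009) = 25.35·822 + 44.44·1094 + 75.29·923 + 45.75·162 = 146359.23.

146359.23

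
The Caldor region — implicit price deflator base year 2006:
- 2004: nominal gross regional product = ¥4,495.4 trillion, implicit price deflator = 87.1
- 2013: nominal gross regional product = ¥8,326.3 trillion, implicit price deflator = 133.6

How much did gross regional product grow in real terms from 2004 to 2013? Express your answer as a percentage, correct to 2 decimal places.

20.75%

Deflate each year: 2004 → 4495.4/0.871 = 5161.19; 2013 → 8326.3/1.336 = 6232.26.
So real gross regional product changed by 6232.26/5161.19 − 1 = 0.2075, i.e. 20.75%.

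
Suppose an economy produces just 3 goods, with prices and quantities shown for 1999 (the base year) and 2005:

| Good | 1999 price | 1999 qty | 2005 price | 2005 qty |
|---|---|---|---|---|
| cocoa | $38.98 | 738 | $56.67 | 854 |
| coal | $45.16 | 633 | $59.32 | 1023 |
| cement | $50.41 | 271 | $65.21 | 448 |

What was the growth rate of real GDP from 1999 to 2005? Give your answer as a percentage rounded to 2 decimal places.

Real GDP 1999 = Nominal GDP 1999 = 38.98·738 + 45.16·633 + 50.41·271 = 71014.63.
Real GDP 2005 (at 1999 prices) = 38.98·854 + 45.16·1023 + 50.41·448 = 102071.28.
Real growth = 102071.28/71014.63 − 1 = 0.4373.

43.73%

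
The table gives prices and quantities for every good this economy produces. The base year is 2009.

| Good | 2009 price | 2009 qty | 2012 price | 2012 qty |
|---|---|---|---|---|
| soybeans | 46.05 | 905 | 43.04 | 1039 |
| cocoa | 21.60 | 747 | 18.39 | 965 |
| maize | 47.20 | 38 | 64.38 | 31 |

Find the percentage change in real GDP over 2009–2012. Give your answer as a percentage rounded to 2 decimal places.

17.70%

Real GDP 2009 = Nominal GDP 2009 = 46.05·905 + 21.60·747 + 47.20·38 = 59604.05.
Real GDP 2012 (at 2009 prices) = 46.05·1039 + 21.60·965 + 47.20·31 = 70153.15.
Real growth = 70153.15/59604.05 − 1 = 0.1770.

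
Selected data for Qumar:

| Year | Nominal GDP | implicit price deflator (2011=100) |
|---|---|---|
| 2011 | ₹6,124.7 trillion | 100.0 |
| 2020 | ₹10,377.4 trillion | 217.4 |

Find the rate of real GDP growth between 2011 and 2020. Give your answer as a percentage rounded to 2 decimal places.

Deflate each year: 2011 → 6124.7/1.000 = 6124.70; 2020 → 10377.4/2.174 = 4773.41.
So real GDP changed by 4773.41/6124.70 − 1 = -0.2206, i.e. -22.06%.

-22.06%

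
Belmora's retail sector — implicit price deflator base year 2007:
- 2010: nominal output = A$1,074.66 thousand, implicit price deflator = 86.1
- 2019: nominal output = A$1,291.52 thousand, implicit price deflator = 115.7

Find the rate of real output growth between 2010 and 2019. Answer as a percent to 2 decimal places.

Deflate each year: 2010 → 1074.66/0.861 = 1248.15; 2019 → 1291.52/1.157 = 1116.27.
So real output changed by 1116.27/1248.15 − 1 = -0.1057, i.e. -10.57%.

-10.57%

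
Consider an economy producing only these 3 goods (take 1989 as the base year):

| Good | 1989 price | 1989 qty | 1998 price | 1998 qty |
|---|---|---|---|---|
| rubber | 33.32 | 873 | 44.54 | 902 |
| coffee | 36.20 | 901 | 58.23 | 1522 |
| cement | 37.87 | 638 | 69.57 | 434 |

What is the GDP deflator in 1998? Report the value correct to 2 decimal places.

156.51

Nominal GDP 1998 = 44.54·902 + 58.23·1522 + 69.57·434 = 158994.52.
Real GDP 1998 (at 1989 prices) = 33.32·902 + 36.20·1522 + 37.87·434 = 101586.62.
Deflator = Nominal/Real × 100 = 158994.52/101586.62 × 100 = 156.511.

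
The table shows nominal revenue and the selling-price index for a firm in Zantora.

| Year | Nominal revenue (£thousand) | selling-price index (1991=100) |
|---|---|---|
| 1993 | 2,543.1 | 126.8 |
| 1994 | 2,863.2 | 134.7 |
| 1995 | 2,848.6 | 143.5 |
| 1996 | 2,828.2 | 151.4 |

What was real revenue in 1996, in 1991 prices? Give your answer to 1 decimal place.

Real revenue 1996 = 2828.2 / 1.514 = 1868.03.

£1,868.0 thousand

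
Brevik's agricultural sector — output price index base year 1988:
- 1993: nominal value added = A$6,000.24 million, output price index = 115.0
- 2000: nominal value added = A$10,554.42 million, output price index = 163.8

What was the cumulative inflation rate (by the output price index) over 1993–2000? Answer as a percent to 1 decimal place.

Price-level change = 163.8 / 115.0 − 1 = 0.4243.

42.4%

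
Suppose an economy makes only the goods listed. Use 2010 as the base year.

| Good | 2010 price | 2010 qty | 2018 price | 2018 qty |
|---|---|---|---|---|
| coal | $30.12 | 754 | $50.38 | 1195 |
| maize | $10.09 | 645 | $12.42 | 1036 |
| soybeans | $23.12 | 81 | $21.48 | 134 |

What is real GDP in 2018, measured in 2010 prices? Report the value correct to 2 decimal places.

$49544.72

Real GDP 2018 = Σ (p_2010 × q_2018) = 30.12·1195 + 10.09·1036 + 23.12·134 = 49544.72.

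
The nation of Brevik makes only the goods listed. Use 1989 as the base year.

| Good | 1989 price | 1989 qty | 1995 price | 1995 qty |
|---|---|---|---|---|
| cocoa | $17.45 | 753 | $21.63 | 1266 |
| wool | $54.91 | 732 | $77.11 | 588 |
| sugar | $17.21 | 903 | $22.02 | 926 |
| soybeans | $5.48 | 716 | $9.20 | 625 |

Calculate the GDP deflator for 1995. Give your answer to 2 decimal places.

134.07

Nominal GDP 1995 = 21.63·1266 + 77.11·588 + 22.02·926 + 9.20·625 = 98864.78.
Real GDP 1995 (at 1989 prices) = 17.45·1266 + 54.91·588 + 17.21·926 + 5.48·625 = 73740.24.
Deflator = Nominal/Real × 100 = 98864.78/73740.24 × 100 = 134.072.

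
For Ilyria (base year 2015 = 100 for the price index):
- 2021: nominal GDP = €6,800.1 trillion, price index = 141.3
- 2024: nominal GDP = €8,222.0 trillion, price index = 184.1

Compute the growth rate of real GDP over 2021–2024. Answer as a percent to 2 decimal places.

-7.20%

Real GDP 2021 = 6800.1 / 1.413 = 4812.53.
Real GDP 2024 = 8222.0 / 1.841 = 4466.05.
Real growth = 4466.05 / 4812.53 − 1 = -0.0720.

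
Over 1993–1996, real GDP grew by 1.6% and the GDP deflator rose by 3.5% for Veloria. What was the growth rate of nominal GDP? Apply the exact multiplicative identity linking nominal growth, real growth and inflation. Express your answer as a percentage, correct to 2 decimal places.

(1 + g_nom) = (1 + g_real)(1 + π) = 1.0160 × 1.0350 = 1.05156.

5.16%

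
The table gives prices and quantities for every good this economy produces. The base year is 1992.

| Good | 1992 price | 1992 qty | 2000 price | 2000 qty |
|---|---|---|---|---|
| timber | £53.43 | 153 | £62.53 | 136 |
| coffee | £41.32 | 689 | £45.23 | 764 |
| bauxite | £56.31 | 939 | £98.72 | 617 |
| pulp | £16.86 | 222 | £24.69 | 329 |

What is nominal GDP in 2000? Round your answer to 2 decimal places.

£112093.05

Nominal GDP 2000 = Σ (p_2000 × q_2000) = 62.53·136 + 45.23·764 + 98.72·617 + 24.69·329 = 112093.05.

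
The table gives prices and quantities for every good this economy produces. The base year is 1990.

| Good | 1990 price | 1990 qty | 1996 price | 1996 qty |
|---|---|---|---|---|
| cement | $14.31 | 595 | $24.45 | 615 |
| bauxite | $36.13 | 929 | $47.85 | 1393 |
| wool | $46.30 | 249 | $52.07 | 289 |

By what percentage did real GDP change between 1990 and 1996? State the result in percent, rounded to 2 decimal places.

Real GDP 1990 = Nominal GDP 1990 = 14.31·595 + 36.13·929 + 46.30·249 = 53607.92.
Real GDP 1996 (at 1990 prices) = 14.31·615 + 36.13·1393 + 46.30·289 = 72510.44.
Real growth = 72510.44/53607.92 − 1 = 0.3526.

35.26%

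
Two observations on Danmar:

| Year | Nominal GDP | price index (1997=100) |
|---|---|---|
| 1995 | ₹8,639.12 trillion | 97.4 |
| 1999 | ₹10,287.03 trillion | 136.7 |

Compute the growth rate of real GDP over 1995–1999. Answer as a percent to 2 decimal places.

-15.16%

Deflate each year: 1995 → 8639.12/0.974 = 8869.73; 1999 → 10287.03/1.367 = 7525.26.
So real GDP changed by 7525.26/8869.73 − 1 = -0.1516, i.e. -15.16%.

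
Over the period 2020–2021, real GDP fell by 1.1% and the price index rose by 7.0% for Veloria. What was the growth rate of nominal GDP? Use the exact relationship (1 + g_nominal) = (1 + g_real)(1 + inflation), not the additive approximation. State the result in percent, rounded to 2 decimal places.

5.82%

(1 + g_nom) = (1 + g_real)(1 + π) = 0.9890 × 1.0700 = 1.05823.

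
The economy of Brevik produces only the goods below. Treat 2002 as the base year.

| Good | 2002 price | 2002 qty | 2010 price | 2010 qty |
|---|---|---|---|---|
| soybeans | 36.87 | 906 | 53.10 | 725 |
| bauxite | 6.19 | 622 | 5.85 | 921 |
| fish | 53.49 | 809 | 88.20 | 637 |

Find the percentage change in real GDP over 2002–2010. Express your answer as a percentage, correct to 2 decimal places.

Real GDP 2002 = Nominal GDP 2002 = 36.87·906 + 6.19·622 + 53.49·809 = 80527.81.
Real GDP 2010 (at 2002 prices) = 36.87·725 + 6.19·921 + 53.49·637 = 66504.87.
Real growth = 66504.87/80527.81 − 1 = -0.1741.

-17.41%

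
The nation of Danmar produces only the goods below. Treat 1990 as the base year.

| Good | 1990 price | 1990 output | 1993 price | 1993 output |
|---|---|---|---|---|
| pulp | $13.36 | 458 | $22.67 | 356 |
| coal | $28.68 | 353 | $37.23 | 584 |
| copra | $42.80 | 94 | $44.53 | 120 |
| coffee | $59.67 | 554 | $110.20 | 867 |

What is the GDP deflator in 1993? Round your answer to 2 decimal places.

Nominal GDP 1993 = 22.67·356 + 37.23·584 + 44.53·120 + 110.20·867 = 130699.84.
Real GDP 1993 (at 1990 prices) = 13.36·356 + 28.68·584 + 42.80·120 + 59.67·867 = 78375.17.
Deflator = Nominal/Real × 100 = 130699.84/78375.17 × 100 = 166.762.

166.76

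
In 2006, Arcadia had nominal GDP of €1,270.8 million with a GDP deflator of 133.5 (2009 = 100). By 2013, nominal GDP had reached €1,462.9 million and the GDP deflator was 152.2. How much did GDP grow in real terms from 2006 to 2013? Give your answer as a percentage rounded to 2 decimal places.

0.97%

Real GDP 2006 = 1270.8 / 1.335 = 951.91.
Real GDP 2013 = 1462.9 / 1.522 = 961.17.
Real growth = 961.17 / 951.91 − 1 = 0.0097.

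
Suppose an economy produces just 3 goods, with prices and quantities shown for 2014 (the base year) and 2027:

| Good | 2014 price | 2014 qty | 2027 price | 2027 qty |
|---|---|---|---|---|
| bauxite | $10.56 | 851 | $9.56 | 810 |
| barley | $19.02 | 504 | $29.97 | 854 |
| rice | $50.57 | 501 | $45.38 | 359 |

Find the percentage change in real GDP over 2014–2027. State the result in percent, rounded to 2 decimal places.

Real GDP 2014 = Nominal GDP 2014 = 10.56·851 + 19.02·504 + 50.57·501 = 43908.21.
Real GDP 2027 (at 2014 prices) = 10.56·810 + 19.02·854 + 50.57·359 = 42951.31.
Real growth = 42951.31/43908.21 − 1 = -0.0218.

-2.18%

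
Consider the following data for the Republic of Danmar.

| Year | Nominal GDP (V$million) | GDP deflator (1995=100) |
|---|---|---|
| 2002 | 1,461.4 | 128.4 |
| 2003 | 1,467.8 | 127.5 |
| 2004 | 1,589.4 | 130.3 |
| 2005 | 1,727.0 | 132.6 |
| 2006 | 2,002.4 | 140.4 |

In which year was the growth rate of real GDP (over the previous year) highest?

2006

2003: real = 1467.8/1.275 = 1151.22; growth vs 2002 (1138.16) = 1.15%.
2004: real = 1589.4/1.303 = 1219.80; growth vs 2003 (1151.22) = 5.96%.
2005: real = 1727.0/1.326 = 1302.41; growth vs 2004 (1219.80) = 6.77%.
2006: real = 2002.4/1.404 = 1426.21; growth vs 2005 (1302.41) = 9.51%.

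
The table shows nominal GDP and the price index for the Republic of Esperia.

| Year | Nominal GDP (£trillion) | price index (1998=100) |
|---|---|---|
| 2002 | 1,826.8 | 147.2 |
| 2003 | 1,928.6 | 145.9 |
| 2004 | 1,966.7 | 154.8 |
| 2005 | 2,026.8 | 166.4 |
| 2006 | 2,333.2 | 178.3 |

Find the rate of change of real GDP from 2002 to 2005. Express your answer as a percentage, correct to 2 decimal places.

Real GDP 2002 = 1826.8/1.472 = 1241.03.
Real GDP 2005 = 2026.8/1.664 = 1218.03.
Change = 1218.03/1241.03 − 1 = -0.0185.

-1.85%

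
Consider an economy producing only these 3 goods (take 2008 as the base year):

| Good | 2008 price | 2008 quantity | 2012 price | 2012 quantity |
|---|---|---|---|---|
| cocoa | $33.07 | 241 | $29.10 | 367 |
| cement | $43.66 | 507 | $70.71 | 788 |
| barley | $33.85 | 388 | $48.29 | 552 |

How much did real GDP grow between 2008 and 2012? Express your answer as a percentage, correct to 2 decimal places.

50.85%

Real GDP 2008 = Nominal GDP 2008 = 33.07·241 + 43.66·507 + 33.85·388 = 43239.29.
Real GDP 2012 (at 2008 prices) = 33.07·367 + 43.66·788 + 33.85·552 = 65225.97.
Real growth = 65225.97/43239.29 − 1 = 0.5085.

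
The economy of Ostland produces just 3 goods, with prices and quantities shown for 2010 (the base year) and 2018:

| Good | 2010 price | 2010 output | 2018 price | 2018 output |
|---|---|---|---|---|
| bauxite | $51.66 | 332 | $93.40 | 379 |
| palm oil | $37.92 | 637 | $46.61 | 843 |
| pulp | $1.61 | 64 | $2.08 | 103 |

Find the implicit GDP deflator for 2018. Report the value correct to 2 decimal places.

Nominal GDP 2018 = 93.40·379 + 46.61·843 + 2.08·103 = 74905.07.
Real GDP 2018 (at 2010 prices) = 51.66·379 + 37.92·843 + 1.61·103 = 51711.53.
Deflator = Nominal/Real × 100 = 74905.07/51711.53 × 100 = 144.852.

144.85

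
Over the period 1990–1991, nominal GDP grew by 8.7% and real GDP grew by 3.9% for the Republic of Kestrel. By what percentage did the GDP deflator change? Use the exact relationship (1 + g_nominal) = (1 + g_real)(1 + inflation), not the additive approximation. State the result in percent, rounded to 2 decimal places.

(1 + g_nom) = (1 + g_real)(1 + π), so π = 1.0870 / 1.0390 − 1 = 0.04620.

4.62%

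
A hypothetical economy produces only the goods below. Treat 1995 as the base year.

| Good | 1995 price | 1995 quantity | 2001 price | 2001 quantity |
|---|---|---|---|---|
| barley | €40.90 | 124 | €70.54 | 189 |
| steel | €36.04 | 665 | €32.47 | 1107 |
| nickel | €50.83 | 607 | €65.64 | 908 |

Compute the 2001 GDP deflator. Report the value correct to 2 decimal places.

116.10

Nominal GDP 2001 = 70.54·189 + 32.47·1107 + 65.64·908 = 108877.47.
Real GDP 2001 (at 1995 prices) = 40.90·189 + 36.04·1107 + 50.83·908 = 93780.02.
Deflator = Nominal/Real × 100 = 108877.47/93780.02 × 100 = 116.099.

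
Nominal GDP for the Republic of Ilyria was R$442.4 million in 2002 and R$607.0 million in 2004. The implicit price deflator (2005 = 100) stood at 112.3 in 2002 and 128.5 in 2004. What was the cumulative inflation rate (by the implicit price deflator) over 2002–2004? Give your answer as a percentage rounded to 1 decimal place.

Price-level change = 128.5 / 112.3 − 1 = 0.1443.

14.4%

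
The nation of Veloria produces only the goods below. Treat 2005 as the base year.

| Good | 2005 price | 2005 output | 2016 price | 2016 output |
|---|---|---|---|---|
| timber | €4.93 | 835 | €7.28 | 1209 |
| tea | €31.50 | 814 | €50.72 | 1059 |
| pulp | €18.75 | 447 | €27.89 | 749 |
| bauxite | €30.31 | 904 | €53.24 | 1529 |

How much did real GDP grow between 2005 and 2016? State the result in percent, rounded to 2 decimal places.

Real GDP 2005 = Nominal GDP 2005 = 4.93·835 + 31.50·814 + 18.75·447 + 30.31·904 = 65539.04.
Real GDP 2016 (at 2005 prices) = 4.93·1209 + 31.50·1059 + 18.75·749 + 30.31·1529 = 99706.61.
Real growth = 99706.61/65539.04 − 1 = 0.5213.

52.13%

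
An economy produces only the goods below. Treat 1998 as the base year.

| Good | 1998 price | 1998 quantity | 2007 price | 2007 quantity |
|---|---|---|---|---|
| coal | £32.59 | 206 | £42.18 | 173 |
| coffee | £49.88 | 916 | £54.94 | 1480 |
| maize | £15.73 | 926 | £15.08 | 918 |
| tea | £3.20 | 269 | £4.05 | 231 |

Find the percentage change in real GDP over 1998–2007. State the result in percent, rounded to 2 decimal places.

Real GDP 1998 = Nominal GDP 1998 = 32.59·206 + 49.88·916 + 15.73·926 + 3.20·269 = 67830.40.
Real GDP 2007 (at 1998 prices) = 32.59·173 + 49.88·1480 + 15.73·918 + 3.20·231 = 94639.81.
Real growth = 94639.81/67830.40 − 1 = 0.3952.

39.52%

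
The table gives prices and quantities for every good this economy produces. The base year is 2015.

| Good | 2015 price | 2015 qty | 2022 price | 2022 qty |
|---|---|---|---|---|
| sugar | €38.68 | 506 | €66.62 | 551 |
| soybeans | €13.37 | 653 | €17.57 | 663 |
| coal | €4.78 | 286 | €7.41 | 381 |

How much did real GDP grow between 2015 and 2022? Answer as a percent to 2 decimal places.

Real GDP 2015 = Nominal GDP 2015 = 38.68·506 + 13.37·653 + 4.78·286 = 29669.77.
Real GDP 2022 (at 2015 prices) = 38.68·551 + 13.37·663 + 4.78·381 = 31998.17.
Real growth = 31998.17/29669.77 − 1 = 0.0785.

7.85%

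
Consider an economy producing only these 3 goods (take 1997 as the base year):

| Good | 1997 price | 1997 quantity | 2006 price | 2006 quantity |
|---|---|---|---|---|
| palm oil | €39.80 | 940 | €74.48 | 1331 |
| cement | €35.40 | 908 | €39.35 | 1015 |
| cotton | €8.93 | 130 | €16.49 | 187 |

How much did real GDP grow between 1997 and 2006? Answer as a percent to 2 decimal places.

28.08%

Real GDP 1997 = Nominal GDP 1997 = 39.80·940 + 35.40·908 + 8.93·130 = 70716.10.
Real GDP 2006 (at 1997 prices) = 39.80·1331 + 35.40·1015 + 8.93·187 = 90574.71.
Real growth = 90574.71/70716.10 − 1 = 0.2808.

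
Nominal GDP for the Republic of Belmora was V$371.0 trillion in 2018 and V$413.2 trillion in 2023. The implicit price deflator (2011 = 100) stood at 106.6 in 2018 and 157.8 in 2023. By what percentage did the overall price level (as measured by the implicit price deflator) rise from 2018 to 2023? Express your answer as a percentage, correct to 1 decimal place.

Price-level change = 157.8 / 106.6 − 1 = 0.4803.

48.0%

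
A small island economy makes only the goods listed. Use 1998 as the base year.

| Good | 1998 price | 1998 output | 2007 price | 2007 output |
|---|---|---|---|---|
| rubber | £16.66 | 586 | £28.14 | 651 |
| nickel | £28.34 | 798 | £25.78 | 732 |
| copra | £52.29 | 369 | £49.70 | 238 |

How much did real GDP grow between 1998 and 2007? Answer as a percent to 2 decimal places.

Real GDP 1998 = Nominal GDP 1998 = 16.66·586 + 28.34·798 + 52.29·369 = 51673.09.
Real GDP 2007 (at 1998 prices) = 16.66·651 + 28.34·732 + 52.29·238 = 44035.56.
Real growth = 44035.56/51673.09 − 1 = -0.1478.

-14.78%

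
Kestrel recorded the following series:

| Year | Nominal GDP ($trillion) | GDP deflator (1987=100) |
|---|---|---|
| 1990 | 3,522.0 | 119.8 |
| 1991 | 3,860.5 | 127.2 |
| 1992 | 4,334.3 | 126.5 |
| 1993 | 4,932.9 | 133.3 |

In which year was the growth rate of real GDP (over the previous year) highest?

1991: real = 3860.5/1.272 = 3034.98; growth vs 1990 (2939.90) = 3.23%.
1992: real = 4334.3/1.265 = 3426.32; growth vs 1991 (3034.98) = 12.89%.
1993: real = 4932.9/1.333 = 3700.60; growth vs 1992 (3426.32) = 8.01%.

1992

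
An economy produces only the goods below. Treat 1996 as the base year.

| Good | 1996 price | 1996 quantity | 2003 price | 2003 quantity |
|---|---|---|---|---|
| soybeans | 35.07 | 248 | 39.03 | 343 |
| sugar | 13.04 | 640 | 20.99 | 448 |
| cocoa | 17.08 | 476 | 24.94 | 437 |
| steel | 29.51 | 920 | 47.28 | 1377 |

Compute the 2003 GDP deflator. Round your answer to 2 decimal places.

Nominal GDP 2003 = 39.03·343 + 20.99·448 + 24.94·437 + 47.28·1377 = 98794.15.
Real GDP 2003 (at 1996 prices) = 35.07·343 + 13.04·448 + 17.08·437 + 29.51·1377 = 65970.16.
Deflator = Nominal/Real × 100 = 98794.15/65970.16 × 100 = 149.756.

149.76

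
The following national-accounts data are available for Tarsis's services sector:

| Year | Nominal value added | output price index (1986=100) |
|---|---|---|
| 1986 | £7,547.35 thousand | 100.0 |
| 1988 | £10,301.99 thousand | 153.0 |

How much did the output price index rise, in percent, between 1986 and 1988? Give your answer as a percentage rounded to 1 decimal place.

Price-level change = 153.0 / 100.0 − 1 = 0.5300.

53.0%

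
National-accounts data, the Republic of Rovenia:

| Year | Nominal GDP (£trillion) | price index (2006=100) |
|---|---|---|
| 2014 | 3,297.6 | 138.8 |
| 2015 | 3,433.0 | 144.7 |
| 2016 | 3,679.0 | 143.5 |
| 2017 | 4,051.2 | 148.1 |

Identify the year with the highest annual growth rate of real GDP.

2015: real = 3433.0/1.447 = 2372.49; growth vs 2014 (2375.79) = -0.14%.
2016: real = 3679.0/1.435 = 2563.76; growth vs 2015 (2372.49) = 8.06%.
2017: real = 4051.2/1.481 = 2735.45; growth vs 2016 (2563.76) = 6.70%.

2016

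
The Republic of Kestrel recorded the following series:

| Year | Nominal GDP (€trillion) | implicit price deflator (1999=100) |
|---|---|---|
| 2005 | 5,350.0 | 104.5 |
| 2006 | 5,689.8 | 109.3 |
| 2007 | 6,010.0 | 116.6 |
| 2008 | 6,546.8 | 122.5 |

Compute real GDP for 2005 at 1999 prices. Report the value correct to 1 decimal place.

Real GDP 2005 = 5350.0 / 1.045 = 5119.62.

€5,119.6 trillion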